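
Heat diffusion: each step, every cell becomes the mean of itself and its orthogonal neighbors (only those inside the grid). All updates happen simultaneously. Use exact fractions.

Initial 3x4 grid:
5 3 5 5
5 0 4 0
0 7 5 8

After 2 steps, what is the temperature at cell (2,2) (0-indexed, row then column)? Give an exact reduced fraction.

Answer: 121/30

Derivation:
Step 1: cell (2,2) = 6
Step 2: cell (2,2) = 121/30
Full grid after step 2:
  121/36 469/120 409/120 71/18
  439/120 307/100 211/50 883/240
  19/6 21/5 121/30 175/36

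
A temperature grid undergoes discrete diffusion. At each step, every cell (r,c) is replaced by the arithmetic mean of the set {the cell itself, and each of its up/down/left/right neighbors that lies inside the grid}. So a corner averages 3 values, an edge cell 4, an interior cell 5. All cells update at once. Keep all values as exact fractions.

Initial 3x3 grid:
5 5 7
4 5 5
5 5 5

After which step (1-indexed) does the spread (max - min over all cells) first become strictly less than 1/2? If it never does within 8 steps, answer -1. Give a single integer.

Answer: 4

Derivation:
Step 1: max=17/3, min=14/3, spread=1
Step 2: max=50/9, min=1133/240, spread=601/720
Step 3: max=718/135, min=10363/2160, spread=25/48
Step 4: max=170489/32400, min=634481/129600, spread=211/576
  -> spread < 1/2 first at step 4
Step 5: max=5040929/972000, min=38328307/7776000, spread=1777/6912
Step 6: max=601167851/116640000, min=2320459529/466560000, spread=14971/82944
Step 7: max=2240825167/437400000, min=139865657563/27993600000, spread=126121/995328
Step 8: max=2143903403309/419904000000, min=8426199691361/1679616000000, spread=1062499/11943936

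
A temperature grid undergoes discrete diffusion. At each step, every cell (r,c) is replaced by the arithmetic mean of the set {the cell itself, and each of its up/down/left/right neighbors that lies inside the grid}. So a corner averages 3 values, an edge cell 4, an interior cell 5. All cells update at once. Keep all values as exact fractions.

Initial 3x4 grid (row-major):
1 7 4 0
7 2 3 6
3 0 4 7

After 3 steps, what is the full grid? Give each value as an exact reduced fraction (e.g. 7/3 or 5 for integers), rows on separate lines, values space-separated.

After step 1:
  5 7/2 7/2 10/3
  13/4 19/5 19/5 4
  10/3 9/4 7/2 17/3
After step 2:
  47/12 79/20 53/15 65/18
  923/240 83/25 93/25 21/5
  53/18 773/240 913/240 79/18
After step 3:
  937/240 92/25 13333/3600 1021/270
  50497/14400 5417/1500 7431/2000 199/50
  901/270 23921/7200 27241/7200 8923/2160

Answer: 937/240 92/25 13333/3600 1021/270
50497/14400 5417/1500 7431/2000 199/50
901/270 23921/7200 27241/7200 8923/2160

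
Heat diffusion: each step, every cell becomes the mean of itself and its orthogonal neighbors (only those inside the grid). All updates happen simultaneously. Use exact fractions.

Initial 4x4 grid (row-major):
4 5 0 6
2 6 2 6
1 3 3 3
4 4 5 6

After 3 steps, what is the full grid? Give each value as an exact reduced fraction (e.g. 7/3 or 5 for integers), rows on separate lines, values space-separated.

After step 1:
  11/3 15/4 13/4 4
  13/4 18/5 17/5 17/4
  5/2 17/5 16/5 9/2
  3 4 9/2 14/3
After step 2:
  32/9 107/30 18/5 23/6
  781/240 87/25 177/50 323/80
  243/80 167/50 19/5 997/240
  19/6 149/40 491/120 41/9
After step 3:
  7471/2160 6391/1800 727/200 2753/720
  23989/7200 20617/6000 7383/2000 3113/800
  7679/2400 6953/2000 22711/6000 5957/1440
  2383/720 4297/1200 2911/720 9217/2160

Answer: 7471/2160 6391/1800 727/200 2753/720
23989/7200 20617/6000 7383/2000 3113/800
7679/2400 6953/2000 22711/6000 5957/1440
2383/720 4297/1200 2911/720 9217/2160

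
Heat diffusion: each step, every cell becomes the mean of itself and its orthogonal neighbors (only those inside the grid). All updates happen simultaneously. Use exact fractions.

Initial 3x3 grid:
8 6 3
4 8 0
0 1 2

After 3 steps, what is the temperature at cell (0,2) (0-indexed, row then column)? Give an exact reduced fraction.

Step 1: cell (0,2) = 3
Step 2: cell (0,2) = 25/6
Step 3: cell (0,2) = 1403/360
Full grid after step 3:
  3511/720 22667/4800 1403/360
  7747/1800 21787/6000 5389/1600
  6883/2160 43151/14400 37/15

Answer: 1403/360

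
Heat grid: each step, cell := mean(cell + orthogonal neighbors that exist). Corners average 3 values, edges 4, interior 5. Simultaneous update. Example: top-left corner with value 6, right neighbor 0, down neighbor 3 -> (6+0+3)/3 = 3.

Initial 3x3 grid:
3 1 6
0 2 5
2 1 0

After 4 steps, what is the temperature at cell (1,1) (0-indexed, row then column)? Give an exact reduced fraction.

Answer: 781189/360000

Derivation:
Step 1: cell (1,1) = 9/5
Step 2: cell (1,1) = 221/100
Step 3: cell (1,1) = 12587/6000
Step 4: cell (1,1) = 781189/360000
Full grid after step 4:
  272941/129600 258109/108000 116497/43200
  1578497/864000 781189/360000 704749/288000
  1001/600 539249/288000 47461/21600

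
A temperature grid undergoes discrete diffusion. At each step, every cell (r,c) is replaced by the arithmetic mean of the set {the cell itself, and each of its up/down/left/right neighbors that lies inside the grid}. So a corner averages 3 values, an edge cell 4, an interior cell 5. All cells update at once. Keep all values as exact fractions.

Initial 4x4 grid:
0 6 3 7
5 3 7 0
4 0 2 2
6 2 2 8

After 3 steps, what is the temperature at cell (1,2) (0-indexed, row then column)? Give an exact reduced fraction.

Answer: 4069/1200

Derivation:
Step 1: cell (1,2) = 3
Step 2: cell (1,2) = 391/100
Step 3: cell (1,2) = 4069/1200
Full grid after step 3:
  3971/1080 25609/7200 29153/7200 1651/432
  23749/7200 10709/3000 4069/1200 844/225
  1603/480 6111/2000 1637/500 491/150
  2329/720 19/6 157/50 67/20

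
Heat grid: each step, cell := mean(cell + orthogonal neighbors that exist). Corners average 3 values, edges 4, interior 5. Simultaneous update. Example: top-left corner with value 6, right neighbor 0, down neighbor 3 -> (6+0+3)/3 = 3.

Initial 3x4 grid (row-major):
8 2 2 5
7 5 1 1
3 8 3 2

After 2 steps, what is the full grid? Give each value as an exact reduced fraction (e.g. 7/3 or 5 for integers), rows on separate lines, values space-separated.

Answer: 47/9 1021/240 709/240 89/36
1321/240 87/20 61/20 559/240
11/2 377/80 253/80 31/12

Derivation:
After step 1:
  17/3 17/4 5/2 8/3
  23/4 23/5 12/5 9/4
  6 19/4 7/2 2
After step 2:
  47/9 1021/240 709/240 89/36
  1321/240 87/20 61/20 559/240
  11/2 377/80 253/80 31/12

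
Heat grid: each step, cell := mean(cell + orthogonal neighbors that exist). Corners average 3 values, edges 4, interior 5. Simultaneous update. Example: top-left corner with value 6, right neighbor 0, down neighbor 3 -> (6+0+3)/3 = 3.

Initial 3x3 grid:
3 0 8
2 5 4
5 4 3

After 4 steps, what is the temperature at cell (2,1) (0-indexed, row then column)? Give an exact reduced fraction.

Step 1: cell (2,1) = 17/4
Step 2: cell (2,1) = 175/48
Step 3: cell (2,1) = 2281/576
Step 4: cell (2,1) = 129467/34560
Full grid after step 4:
  17765/5184 7627/2160 557/144
  118277/34560 4517/1200 33373/8640
  1187/324 129467/34560 20831/5184

Answer: 129467/34560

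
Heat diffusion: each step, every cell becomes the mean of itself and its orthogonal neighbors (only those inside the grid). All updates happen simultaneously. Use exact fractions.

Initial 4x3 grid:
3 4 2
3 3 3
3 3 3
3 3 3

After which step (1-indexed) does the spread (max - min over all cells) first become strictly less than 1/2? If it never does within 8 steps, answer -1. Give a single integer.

Answer: 2

Derivation:
Step 1: max=10/3, min=11/4, spread=7/12
Step 2: max=47/15, min=35/12, spread=13/60
  -> spread < 1/2 first at step 2
Step 3: max=422/135, min=7099/2400, spread=3629/21600
Step 4: max=99601/32400, min=71531/24000, spread=60683/648000
Step 5: max=2981947/972000, min=645811/216000, spread=30319/388800
Step 6: max=177960953/58320000, min=19430767/6480000, spread=61681/1166400
Step 7: max=5329347701/1749600000, min=583369639/194400000, spread=1580419/34992000
Step 8: max=319061917609/104976000000, min=35059225901/11664000000, spread=7057769/209952000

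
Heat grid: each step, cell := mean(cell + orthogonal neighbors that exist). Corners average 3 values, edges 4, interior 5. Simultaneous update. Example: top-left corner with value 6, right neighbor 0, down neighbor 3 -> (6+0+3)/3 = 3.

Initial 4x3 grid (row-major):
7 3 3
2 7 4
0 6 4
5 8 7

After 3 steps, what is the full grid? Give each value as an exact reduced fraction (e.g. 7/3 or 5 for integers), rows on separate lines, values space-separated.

After step 1:
  4 5 10/3
  4 22/5 9/2
  13/4 5 21/4
  13/3 13/2 19/3
After step 2:
  13/3 251/60 77/18
  313/80 229/50 1049/240
  199/48 122/25 253/48
  169/36 133/24 217/36
After step 3:
  2983/720 15637/3600 9239/2160
  10183/2400 3289/750 33299/7200
  31739/7200 14651/3000 36989/7200
  2071/432 38059/7200 2425/432

Answer: 2983/720 15637/3600 9239/2160
10183/2400 3289/750 33299/7200
31739/7200 14651/3000 36989/7200
2071/432 38059/7200 2425/432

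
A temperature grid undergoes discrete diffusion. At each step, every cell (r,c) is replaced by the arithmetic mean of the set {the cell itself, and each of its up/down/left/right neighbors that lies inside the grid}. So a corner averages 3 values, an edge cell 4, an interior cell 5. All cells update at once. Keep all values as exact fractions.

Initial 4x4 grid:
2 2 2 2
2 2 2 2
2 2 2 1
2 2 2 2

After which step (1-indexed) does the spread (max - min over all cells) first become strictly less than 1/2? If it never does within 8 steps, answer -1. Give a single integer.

Step 1: max=2, min=5/3, spread=1/3
  -> spread < 1/2 first at step 1
Step 2: max=2, min=209/120, spread=31/120
Step 3: max=2, min=1949/1080, spread=211/1080
Step 4: max=2, min=199157/108000, spread=16843/108000
Step 5: max=17921/9000, min=1805357/972000, spread=130111/972000
Step 6: max=1072841/540000, min=54677633/29160000, spread=3255781/29160000
Step 7: max=1068893/540000, min=1649246309/874800000, spread=82360351/874800000
Step 8: max=191893559/97200000, min=49736683109/26244000000, spread=2074577821/26244000000

Answer: 1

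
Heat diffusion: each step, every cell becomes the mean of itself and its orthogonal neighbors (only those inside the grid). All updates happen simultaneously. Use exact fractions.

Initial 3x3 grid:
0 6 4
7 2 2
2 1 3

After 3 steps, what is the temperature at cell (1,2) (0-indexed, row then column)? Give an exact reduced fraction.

Step 1: cell (1,2) = 11/4
Step 2: cell (1,2) = 247/80
Step 3: cell (1,2) = 4563/1600
Full grid after step 3:
  7631/2160 1481/450 2417/720
  44567/14400 9527/3000 4563/1600
  6431/2160 1181/450 1937/720

Answer: 4563/1600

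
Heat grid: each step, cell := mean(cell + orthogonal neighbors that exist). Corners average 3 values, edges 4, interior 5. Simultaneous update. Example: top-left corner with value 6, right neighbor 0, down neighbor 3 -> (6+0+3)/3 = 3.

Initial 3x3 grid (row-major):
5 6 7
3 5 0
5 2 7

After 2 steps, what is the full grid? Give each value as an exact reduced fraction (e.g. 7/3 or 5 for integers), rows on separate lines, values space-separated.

After step 1:
  14/3 23/4 13/3
  9/2 16/5 19/4
  10/3 19/4 3
After step 2:
  179/36 359/80 89/18
  157/40 459/100 917/240
  151/36 857/240 25/6

Answer: 179/36 359/80 89/18
157/40 459/100 917/240
151/36 857/240 25/6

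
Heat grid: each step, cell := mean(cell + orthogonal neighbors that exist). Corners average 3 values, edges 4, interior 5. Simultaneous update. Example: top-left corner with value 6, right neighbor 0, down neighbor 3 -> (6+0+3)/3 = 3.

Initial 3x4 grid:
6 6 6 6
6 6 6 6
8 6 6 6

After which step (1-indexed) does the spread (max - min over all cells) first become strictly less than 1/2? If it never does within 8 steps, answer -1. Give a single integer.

Step 1: max=20/3, min=6, spread=2/3
Step 2: max=59/9, min=6, spread=5/9
Step 3: max=689/108, min=6, spread=41/108
  -> spread < 1/2 first at step 3
Step 4: max=81977/12960, min=6, spread=4217/12960
Step 5: max=4874749/777600, min=21679/3600, spread=38417/155520
Step 6: max=291136211/46656000, min=434597/72000, spread=1903471/9331200
Step 7: max=17397149089/2799360000, min=13075759/2160000, spread=18038617/111974400
Step 8: max=1041037782851/167961600000, min=1179326759/194400000, spread=883978523/6718464000

Answer: 3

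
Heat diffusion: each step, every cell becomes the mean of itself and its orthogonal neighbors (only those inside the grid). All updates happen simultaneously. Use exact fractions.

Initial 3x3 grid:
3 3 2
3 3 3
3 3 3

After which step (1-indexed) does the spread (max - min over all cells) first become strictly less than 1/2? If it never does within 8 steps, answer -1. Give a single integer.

Answer: 1

Derivation:
Step 1: max=3, min=8/3, spread=1/3
  -> spread < 1/2 first at step 1
Step 2: max=3, min=49/18, spread=5/18
Step 3: max=3, min=607/216, spread=41/216
Step 4: max=1069/360, min=36749/12960, spread=347/2592
Step 5: max=10643/3600, min=2225863/777600, spread=2921/31104
Step 6: max=1270517/432000, min=134139461/46656000, spread=24611/373248
Step 7: max=28503259/9720000, min=8079357967/2799360000, spread=207329/4478976
Step 8: max=1516398401/518400000, min=485854847549/167961600000, spread=1746635/53747712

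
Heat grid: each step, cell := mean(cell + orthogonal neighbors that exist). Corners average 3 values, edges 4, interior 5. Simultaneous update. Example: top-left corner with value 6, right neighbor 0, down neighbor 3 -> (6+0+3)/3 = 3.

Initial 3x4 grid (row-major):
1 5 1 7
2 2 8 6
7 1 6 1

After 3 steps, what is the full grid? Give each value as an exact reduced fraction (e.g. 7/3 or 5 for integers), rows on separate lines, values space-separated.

Answer: 3323/1080 6193/1800 7813/1800 2539/540
3817/1200 3681/1000 532/125 3823/800
1859/540 13411/3600 15451/3600 4903/1080

Derivation:
After step 1:
  8/3 9/4 21/4 14/3
  3 18/5 23/5 11/2
  10/3 4 4 13/3
After step 2:
  95/36 413/120 503/120 185/36
  63/20 349/100 459/100 191/40
  31/9 56/15 127/30 83/18
After step 3:
  3323/1080 6193/1800 7813/1800 2539/540
  3817/1200 3681/1000 532/125 3823/800
  1859/540 13411/3600 15451/3600 4903/1080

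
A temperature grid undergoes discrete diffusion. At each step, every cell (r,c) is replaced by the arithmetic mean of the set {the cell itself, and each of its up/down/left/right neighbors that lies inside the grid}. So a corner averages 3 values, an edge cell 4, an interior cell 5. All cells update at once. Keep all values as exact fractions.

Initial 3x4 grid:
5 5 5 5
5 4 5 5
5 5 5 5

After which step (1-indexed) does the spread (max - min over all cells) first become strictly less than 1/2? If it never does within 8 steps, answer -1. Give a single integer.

Step 1: max=5, min=19/4, spread=1/4
  -> spread < 1/2 first at step 1
Step 2: max=5, min=477/100, spread=23/100
Step 3: max=1987/400, min=23189/4800, spread=131/960
Step 4: max=35609/7200, min=209449/43200, spread=841/8640
Step 5: max=7106627/1440000, min=83857949/17280000, spread=56863/691200
Step 6: max=63810457/12960000, min=756065659/155520000, spread=386393/6220800
Step 7: max=25499641187/5184000000, min=302646276869/62208000000, spread=26795339/497664000
Step 8: max=1528113850333/311040000000, min=18178584285871/3732480000000, spread=254051069/5971968000

Answer: 1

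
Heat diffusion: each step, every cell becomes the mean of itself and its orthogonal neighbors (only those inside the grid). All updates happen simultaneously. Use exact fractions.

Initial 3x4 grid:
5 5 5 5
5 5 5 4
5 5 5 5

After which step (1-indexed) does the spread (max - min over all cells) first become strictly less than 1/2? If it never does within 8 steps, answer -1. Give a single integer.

Answer: 1

Derivation:
Step 1: max=5, min=14/3, spread=1/3
  -> spread < 1/2 first at step 1
Step 2: max=5, min=1133/240, spread=67/240
Step 3: max=5, min=10363/2160, spread=437/2160
Step 4: max=4991/1000, min=4162469/864000, spread=29951/172800
Step 5: max=16796/3375, min=37664179/7776000, spread=206761/1555200
Step 6: max=26834329/5400000, min=15095804429/3110400000, spread=14430763/124416000
Step 7: max=2142347273/432000000, min=908012258311/186624000000, spread=139854109/1492992000
Step 8: max=192548771023/38880000000, min=54564728109749/11197440000000, spread=7114543559/89579520000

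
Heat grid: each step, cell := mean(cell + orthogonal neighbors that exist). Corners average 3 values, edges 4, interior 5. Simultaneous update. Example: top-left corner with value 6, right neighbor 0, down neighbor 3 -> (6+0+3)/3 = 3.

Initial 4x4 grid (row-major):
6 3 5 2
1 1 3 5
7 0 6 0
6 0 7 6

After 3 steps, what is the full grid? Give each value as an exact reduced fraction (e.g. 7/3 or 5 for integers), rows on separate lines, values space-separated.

After step 1:
  10/3 15/4 13/4 4
  15/4 8/5 4 5/2
  7/2 14/5 16/5 17/4
  13/3 13/4 19/4 13/3
After step 2:
  65/18 179/60 15/4 13/4
  731/240 159/50 291/100 59/16
  863/240 287/100 19/5 857/240
  133/36 227/60 233/60 40/9
After step 3:
  6941/2160 3043/900 967/300 57/16
  24179/7200 17987/6000 6931/2000 8051/2400
  23771/7200 827/240 20441/6000 5581/1440
  7973/2160 1601/450 179/45 8567/2160

Answer: 6941/2160 3043/900 967/300 57/16
24179/7200 17987/6000 6931/2000 8051/2400
23771/7200 827/240 20441/6000 5581/1440
7973/2160 1601/450 179/45 8567/2160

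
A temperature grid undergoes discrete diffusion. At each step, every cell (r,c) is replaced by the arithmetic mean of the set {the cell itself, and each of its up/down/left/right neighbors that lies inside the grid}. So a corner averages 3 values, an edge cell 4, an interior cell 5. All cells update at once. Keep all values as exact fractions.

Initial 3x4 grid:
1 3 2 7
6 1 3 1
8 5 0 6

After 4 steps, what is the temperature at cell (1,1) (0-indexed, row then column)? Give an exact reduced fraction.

Answer: 14929/4500

Derivation:
Step 1: cell (1,1) = 18/5
Step 2: cell (1,1) = 57/20
Step 3: cell (1,1) = 2137/600
Step 4: cell (1,1) = 14929/4500
Full grid after step 4:
  4351/1296 35419/10800 32323/10800 82583/25920
  163451/43200 14929/4500 234769/72000 525923/172800
  5047/1296 80663/21600 69071/21600 83543/25920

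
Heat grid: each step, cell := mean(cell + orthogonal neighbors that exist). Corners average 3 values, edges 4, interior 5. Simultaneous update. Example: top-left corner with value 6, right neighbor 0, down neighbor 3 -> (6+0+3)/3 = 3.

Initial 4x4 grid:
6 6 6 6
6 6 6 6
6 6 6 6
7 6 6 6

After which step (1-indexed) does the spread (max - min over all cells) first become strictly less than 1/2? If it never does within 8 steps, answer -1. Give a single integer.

Answer: 1

Derivation:
Step 1: max=19/3, min=6, spread=1/3
  -> spread < 1/2 first at step 1
Step 2: max=113/18, min=6, spread=5/18
Step 3: max=1337/216, min=6, spread=41/216
Step 4: max=39923/6480, min=6, spread=1043/6480
Step 5: max=1191953/194400, min=6, spread=25553/194400
Step 6: max=35663459/5832000, min=108079/18000, spread=645863/5832000
Step 7: max=1067401691/174960000, min=720971/120000, spread=16225973/174960000
Step 8: max=31970277983/5248800000, min=324701/54000, spread=409340783/5248800000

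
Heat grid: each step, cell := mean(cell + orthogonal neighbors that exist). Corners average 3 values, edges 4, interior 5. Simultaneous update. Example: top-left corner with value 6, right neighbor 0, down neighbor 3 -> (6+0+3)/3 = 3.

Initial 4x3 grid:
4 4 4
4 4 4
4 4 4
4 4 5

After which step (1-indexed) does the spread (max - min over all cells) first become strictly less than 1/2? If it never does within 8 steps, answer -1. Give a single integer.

Step 1: max=13/3, min=4, spread=1/3
  -> spread < 1/2 first at step 1
Step 2: max=77/18, min=4, spread=5/18
Step 3: max=905/216, min=4, spread=41/216
Step 4: max=107897/25920, min=4, spread=4217/25920
Step 5: max=6429949/1555200, min=28879/7200, spread=38417/311040
Step 6: max=384448211/93312000, min=578597/144000, spread=1903471/18662400
Step 7: max=22995869089/5598720000, min=17395759/4320000, spread=18038617/223948800
Step 8: max=1376960982851/335923200000, min=1568126759/388800000, spread=883978523/13436928000

Answer: 1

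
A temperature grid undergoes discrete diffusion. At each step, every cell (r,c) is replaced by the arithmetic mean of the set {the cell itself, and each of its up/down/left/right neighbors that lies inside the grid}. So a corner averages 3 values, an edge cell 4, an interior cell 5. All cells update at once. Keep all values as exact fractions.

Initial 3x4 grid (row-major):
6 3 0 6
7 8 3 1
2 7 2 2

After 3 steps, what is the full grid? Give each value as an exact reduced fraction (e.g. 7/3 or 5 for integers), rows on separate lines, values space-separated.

Answer: 2729/540 31289/7200 25199/7200 5993/2160
73883/14400 27667/6000 3387/1000 1153/400
701/135 32189/7200 25699/7200 6013/2160

Derivation:
After step 1:
  16/3 17/4 3 7/3
  23/4 28/5 14/5 3
  16/3 19/4 7/2 5/3
After step 2:
  46/9 1091/240 743/240 25/9
  1321/240 463/100 179/50 49/20
  95/18 1151/240 763/240 49/18
After step 3:
  2729/540 31289/7200 25199/7200 5993/2160
  73883/14400 27667/6000 3387/1000 1153/400
  701/135 32189/7200 25699/7200 6013/2160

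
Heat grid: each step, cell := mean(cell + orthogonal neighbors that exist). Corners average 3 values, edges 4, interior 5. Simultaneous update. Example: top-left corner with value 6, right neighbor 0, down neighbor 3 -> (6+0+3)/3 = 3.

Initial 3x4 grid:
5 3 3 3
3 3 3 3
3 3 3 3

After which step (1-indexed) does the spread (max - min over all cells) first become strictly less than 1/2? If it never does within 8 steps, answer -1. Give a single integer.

Step 1: max=11/3, min=3, spread=2/3
Step 2: max=32/9, min=3, spread=5/9
Step 3: max=365/108, min=3, spread=41/108
  -> spread < 1/2 first at step 3
Step 4: max=43097/12960, min=3, spread=4217/12960
Step 5: max=2541949/777600, min=10879/3600, spread=38417/155520
Step 6: max=151168211/46656000, min=218597/72000, spread=1903471/9331200
Step 7: max=8999069089/2799360000, min=6595759/2160000, spread=18038617/111974400
Step 8: max=537152982851/167961600000, min=596126759/194400000, spread=883978523/6718464000

Answer: 3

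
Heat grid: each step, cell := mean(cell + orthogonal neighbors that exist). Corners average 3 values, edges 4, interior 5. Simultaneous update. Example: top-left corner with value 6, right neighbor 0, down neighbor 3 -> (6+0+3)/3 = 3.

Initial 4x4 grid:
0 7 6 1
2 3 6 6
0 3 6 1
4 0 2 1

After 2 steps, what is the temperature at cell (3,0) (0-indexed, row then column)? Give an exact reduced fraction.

Step 1: cell (3,0) = 4/3
Step 2: cell (3,0) = 35/18
Full grid after step 2:
  11/4 81/20 281/60 77/18
  107/40 69/20 217/50 251/60
  217/120 147/50 343/100 179/60
  35/18 247/120 283/120 85/36

Answer: 35/18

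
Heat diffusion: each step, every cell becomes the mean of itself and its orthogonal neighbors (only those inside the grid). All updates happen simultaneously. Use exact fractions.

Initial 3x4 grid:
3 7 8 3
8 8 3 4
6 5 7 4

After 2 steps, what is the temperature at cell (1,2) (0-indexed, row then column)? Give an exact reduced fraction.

Answer: 257/50

Derivation:
Step 1: cell (1,2) = 6
Step 2: cell (1,2) = 257/50
Full grid after step 2:
  25/4 479/80 91/16 55/12
  1487/240 629/100 257/50 39/8
  229/36 1427/240 89/16 53/12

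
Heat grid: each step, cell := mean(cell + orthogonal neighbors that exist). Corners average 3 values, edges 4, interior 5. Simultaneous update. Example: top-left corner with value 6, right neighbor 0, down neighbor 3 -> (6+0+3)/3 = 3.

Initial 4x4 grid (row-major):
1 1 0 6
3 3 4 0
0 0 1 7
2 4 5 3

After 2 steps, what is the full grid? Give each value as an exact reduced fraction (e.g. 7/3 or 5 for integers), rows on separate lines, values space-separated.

After step 1:
  5/3 5/4 11/4 2
  7/4 11/5 8/5 17/4
  5/4 8/5 17/5 11/4
  2 11/4 13/4 5
After step 2:
  14/9 59/30 19/10 3
  103/60 42/25 71/25 53/20
  33/20 56/25 63/25 77/20
  2 12/5 18/5 11/3

Answer: 14/9 59/30 19/10 3
103/60 42/25 71/25 53/20
33/20 56/25 63/25 77/20
2 12/5 18/5 11/3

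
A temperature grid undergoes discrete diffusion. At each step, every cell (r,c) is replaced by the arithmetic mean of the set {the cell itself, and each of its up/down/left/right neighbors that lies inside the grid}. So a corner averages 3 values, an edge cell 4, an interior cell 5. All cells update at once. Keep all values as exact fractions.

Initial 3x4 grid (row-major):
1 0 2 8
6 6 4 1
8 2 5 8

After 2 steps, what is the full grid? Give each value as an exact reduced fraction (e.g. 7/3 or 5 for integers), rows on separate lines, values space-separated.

After step 1:
  7/3 9/4 7/2 11/3
  21/4 18/5 18/5 21/4
  16/3 21/4 19/4 14/3
After step 2:
  59/18 701/240 781/240 149/36
  991/240 399/100 207/50 1031/240
  95/18 71/15 137/30 44/9

Answer: 59/18 701/240 781/240 149/36
991/240 399/100 207/50 1031/240
95/18 71/15 137/30 44/9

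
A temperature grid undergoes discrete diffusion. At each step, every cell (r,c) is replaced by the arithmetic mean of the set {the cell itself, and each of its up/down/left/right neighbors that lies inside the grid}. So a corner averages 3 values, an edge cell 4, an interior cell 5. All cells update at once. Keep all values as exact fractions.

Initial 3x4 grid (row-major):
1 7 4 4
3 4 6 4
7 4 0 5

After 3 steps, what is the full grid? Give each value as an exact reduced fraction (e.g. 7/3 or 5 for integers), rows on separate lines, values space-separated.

After step 1:
  11/3 4 21/4 4
  15/4 24/5 18/5 19/4
  14/3 15/4 15/4 3
After step 2:
  137/36 1063/240 337/80 14/3
  1013/240 199/50 443/100 307/80
  73/18 509/120 141/40 23/6
After step 3:
  1121/270 29569/7200 10643/2400 763/180
  57823/14400 12781/3000 3997/1000 6707/1600
  9013/2160 7111/1800 1603/400 2687/720

Answer: 1121/270 29569/7200 10643/2400 763/180
57823/14400 12781/3000 3997/1000 6707/1600
9013/2160 7111/1800 1603/400 2687/720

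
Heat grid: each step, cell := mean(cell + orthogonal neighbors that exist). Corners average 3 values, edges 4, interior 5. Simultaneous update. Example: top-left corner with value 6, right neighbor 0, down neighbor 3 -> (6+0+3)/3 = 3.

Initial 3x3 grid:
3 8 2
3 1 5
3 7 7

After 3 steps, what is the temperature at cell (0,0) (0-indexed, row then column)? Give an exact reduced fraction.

Answer: 1091/270

Derivation:
Step 1: cell (0,0) = 14/3
Step 2: cell (0,0) = 32/9
Step 3: cell (0,0) = 1091/270
Full grid after step 3:
  1091/270 28693/7200 3251/720
  9131/2400 26807/6000 63811/14400
  578/135 31393/7200 10673/2160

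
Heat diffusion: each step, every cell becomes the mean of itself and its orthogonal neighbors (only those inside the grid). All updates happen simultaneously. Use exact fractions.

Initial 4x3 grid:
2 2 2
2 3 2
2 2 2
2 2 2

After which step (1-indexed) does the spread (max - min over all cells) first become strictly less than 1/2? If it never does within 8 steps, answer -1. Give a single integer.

Answer: 1

Derivation:
Step 1: max=9/4, min=2, spread=1/4
  -> spread < 1/2 first at step 1
Step 2: max=223/100, min=2, spread=23/100
Step 3: max=10411/4800, min=813/400, spread=131/960
Step 4: max=92951/43200, min=14791/7200, spread=841/8640
Step 5: max=37102051/17280000, min=2973373/1440000, spread=56863/691200
Step 6: max=332574341/155520000, min=26909543/12960000, spread=386393/6220800
Step 7: max=132809723131/62208000000, min=10788358813/5184000000, spread=26795339/497664000
Step 8: max=7948775714129/3732480000000, min=649166149667/311040000000, spread=254051069/5971968000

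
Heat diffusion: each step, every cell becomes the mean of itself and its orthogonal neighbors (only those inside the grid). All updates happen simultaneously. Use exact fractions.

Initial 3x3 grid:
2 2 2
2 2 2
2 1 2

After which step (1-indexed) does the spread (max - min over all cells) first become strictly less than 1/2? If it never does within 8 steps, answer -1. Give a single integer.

Answer: 1

Derivation:
Step 1: max=2, min=5/3, spread=1/3
  -> spread < 1/2 first at step 1
Step 2: max=2, min=413/240, spread=67/240
Step 3: max=393/200, min=3883/2160, spread=1807/10800
Step 4: max=10439/5400, min=1570037/864000, spread=33401/288000
Step 5: max=1036609/540000, min=14322067/7776000, spread=3025513/38880000
Step 6: max=54844051/28800000, min=5755873133/3110400000, spread=53531/995328
Step 7: max=14760883949/7776000000, min=347215074151/186624000000, spread=450953/11943936
Step 8: max=1765231389481/933120000000, min=20885976439397/11197440000000, spread=3799043/143327232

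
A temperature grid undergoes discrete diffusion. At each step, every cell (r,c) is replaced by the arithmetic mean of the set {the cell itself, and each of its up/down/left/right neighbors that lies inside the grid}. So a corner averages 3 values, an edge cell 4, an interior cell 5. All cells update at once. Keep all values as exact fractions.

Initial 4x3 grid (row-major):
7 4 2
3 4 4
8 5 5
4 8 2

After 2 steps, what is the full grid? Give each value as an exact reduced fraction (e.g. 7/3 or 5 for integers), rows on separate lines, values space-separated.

Answer: 173/36 65/16 34/9
115/24 47/10 181/48
139/24 19/4 75/16
197/36 269/48 55/12

Derivation:
After step 1:
  14/3 17/4 10/3
  11/2 4 15/4
  5 6 4
  20/3 19/4 5
After step 2:
  173/36 65/16 34/9
  115/24 47/10 181/48
  139/24 19/4 75/16
  197/36 269/48 55/12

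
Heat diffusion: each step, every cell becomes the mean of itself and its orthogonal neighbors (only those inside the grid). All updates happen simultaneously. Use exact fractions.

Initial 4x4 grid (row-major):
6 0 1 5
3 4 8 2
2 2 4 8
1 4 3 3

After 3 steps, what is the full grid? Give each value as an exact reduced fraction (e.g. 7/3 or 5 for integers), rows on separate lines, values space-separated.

After step 1:
  3 11/4 7/2 8/3
  15/4 17/5 19/5 23/4
  2 16/5 5 17/4
  7/3 5/2 7/2 14/3
After step 2:
  19/6 253/80 763/240 143/36
  243/80 169/50 429/100 247/60
  677/240 161/50 79/20 59/12
  41/18 173/60 47/12 149/36
After step 3:
  281/90 7733/2400 26287/7200 8113/2160
  2481/800 1709/500 22699/6000 7783/1800
  20441/7200 3901/1200 1522/375 1541/360
  5747/2160 2767/900 67/18 467/108

Answer: 281/90 7733/2400 26287/7200 8113/2160
2481/800 1709/500 22699/6000 7783/1800
20441/7200 3901/1200 1522/375 1541/360
5747/2160 2767/900 67/18 467/108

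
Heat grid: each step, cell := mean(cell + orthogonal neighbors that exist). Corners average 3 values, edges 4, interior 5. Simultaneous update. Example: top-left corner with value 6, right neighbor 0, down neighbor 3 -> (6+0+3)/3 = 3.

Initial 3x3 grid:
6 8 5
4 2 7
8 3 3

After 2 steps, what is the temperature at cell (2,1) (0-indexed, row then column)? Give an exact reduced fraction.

Step 1: cell (2,1) = 4
Step 2: cell (2,1) = 68/15
Full grid after step 2:
  65/12 1363/240 97/18
  26/5 233/50 401/80
  14/3 68/15 151/36

Answer: 68/15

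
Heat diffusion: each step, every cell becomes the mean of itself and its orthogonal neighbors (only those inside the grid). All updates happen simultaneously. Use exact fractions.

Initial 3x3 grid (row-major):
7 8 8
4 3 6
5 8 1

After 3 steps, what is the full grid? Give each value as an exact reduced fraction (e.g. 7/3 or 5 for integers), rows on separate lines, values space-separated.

Answer: 12953/2160 42523/7200 3287/540
8619/1600 4219/750 38723/7200
2827/540 71321/14400 3701/720

Derivation:
After step 1:
  19/3 13/2 22/3
  19/4 29/5 9/2
  17/3 17/4 5
After step 2:
  211/36 779/120 55/9
  451/80 129/25 679/120
  44/9 1243/240 55/12
After step 3:
  12953/2160 42523/7200 3287/540
  8619/1600 4219/750 38723/7200
  2827/540 71321/14400 3701/720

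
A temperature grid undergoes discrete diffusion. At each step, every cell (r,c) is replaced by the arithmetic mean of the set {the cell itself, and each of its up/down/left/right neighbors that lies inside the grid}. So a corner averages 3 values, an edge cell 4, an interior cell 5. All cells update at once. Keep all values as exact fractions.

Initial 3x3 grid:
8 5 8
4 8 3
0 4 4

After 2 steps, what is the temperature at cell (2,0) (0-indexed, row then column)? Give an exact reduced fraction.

Answer: 35/9

Derivation:
Step 1: cell (2,0) = 8/3
Step 2: cell (2,0) = 35/9
Full grid after step 2:
  215/36 461/80 55/9
  68/15 134/25 391/80
  35/9 227/60 161/36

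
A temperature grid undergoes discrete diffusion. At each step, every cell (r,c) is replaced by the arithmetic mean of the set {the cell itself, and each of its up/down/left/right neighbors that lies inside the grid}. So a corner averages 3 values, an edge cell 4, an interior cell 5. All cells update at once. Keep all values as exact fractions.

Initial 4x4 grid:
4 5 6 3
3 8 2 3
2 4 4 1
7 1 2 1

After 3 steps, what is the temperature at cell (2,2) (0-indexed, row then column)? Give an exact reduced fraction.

Step 1: cell (2,2) = 13/5
Step 2: cell (2,2) = 61/20
Step 3: cell (2,2) = 1106/375
Full grid after step 3:
  401/90 11011/2400 9667/2400 2707/720
  3447/800 2049/500 7617/2000 1237/400
  27503/7200 21929/6000 1106/375 1853/720
  7643/2160 11509/3600 1877/720 1139/540

Answer: 1106/375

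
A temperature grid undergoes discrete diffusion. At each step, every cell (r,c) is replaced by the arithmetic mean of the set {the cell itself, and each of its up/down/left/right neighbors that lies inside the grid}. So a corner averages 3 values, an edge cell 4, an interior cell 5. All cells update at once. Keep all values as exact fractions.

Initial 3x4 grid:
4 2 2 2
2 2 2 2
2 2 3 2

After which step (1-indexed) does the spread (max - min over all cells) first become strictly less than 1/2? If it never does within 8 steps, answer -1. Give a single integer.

Step 1: max=8/3, min=2, spread=2/3
Step 2: max=23/9, min=2, spread=5/9
Step 3: max=257/108, min=757/360, spread=299/1080
  -> spread < 1/2 first at step 3
Step 4: max=152377/64800, min=22847/10800, spread=3059/12960
Step 5: max=8954333/3888000, min=6951859/3240000, spread=3060511/19440000
Step 6: max=533715727/233280000, min=10498349/4860000, spread=1191799/9331200
Step 7: max=31766996693/13996800000, min=25300533079/11664000000, spread=7031784991/69984000000
Step 8: max=1898263154287/839808000000, min=1524736782011/699840000000, spread=342895079369/4199040000000

Answer: 3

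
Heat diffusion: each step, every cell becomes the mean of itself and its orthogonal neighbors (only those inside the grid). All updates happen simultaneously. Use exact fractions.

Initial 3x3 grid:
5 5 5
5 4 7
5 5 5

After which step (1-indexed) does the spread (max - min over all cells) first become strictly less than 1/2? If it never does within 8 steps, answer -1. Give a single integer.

Step 1: max=17/3, min=19/4, spread=11/12
Step 2: max=1307/240, min=29/6, spread=49/80
Step 3: max=712/135, min=23513/4800, spread=16223/43200
  -> spread < 1/2 first at step 3
Step 4: max=4512683/864000, min=107479/21600, spread=213523/864000
Step 5: max=1255979/243000, min=86485417/17280000, spread=25457807/155520000
Step 6: max=16016664347/3110400000, min=130598837/25920000, spread=344803907/3110400000
Step 7: max=8969925697/1749600000, min=104738400851/20736000000, spread=42439400063/559872000000
Step 8: max=57313211094923/11197440000000, min=18906536875391/3732480000000, spread=3799043/71663616

Answer: 3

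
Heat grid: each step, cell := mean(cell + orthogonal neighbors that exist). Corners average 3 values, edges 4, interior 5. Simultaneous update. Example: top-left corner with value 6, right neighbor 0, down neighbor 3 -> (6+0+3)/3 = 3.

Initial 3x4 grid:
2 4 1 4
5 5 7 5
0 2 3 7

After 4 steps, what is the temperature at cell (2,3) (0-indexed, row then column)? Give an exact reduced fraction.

Step 1: cell (2,3) = 5
Step 2: cell (2,3) = 31/6
Step 3: cell (2,3) = 277/60
Step 4: cell (2,3) = 196957/43200
Full grid after step 4:
  110009/32400 50311/13500 215009/54000 561421/129600
  15317/4500 216031/60000 1515061/360000 3797729/864000
  211493/64800 797351/216000 297137/72000 196957/43200

Answer: 196957/43200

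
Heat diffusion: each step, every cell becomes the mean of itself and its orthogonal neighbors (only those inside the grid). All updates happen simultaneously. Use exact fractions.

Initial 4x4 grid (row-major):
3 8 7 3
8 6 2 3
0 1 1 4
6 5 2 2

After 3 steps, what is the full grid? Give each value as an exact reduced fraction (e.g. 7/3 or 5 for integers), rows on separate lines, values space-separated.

After step 1:
  19/3 6 5 13/3
  17/4 5 19/5 3
  15/4 13/5 2 5/2
  11/3 7/2 5/2 8/3
After step 2:
  199/36 67/12 287/60 37/9
  29/6 433/100 94/25 409/120
  107/30 337/100 67/25 61/24
  131/36 46/15 8/3 23/9
After step 3:
  287/54 9101/1800 8207/1800 4429/1080
  1027/225 6563/1500 11377/3000 12439/3600
  3467/900 1276/375 9011/3000 10067/3600
  1849/540 2867/900 617/225 559/216

Answer: 287/54 9101/1800 8207/1800 4429/1080
1027/225 6563/1500 11377/3000 12439/3600
3467/900 1276/375 9011/3000 10067/3600
1849/540 2867/900 617/225 559/216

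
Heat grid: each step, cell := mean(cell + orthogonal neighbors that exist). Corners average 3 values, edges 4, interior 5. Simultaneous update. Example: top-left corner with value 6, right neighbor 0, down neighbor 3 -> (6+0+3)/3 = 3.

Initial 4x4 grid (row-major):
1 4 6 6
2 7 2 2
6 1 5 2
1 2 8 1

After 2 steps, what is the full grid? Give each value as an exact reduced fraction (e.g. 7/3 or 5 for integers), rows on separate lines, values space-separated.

After step 1:
  7/3 9/2 9/2 14/3
  4 16/5 22/5 3
  5/2 21/5 18/5 5/2
  3 3 4 11/3
After step 2:
  65/18 109/30 271/60 73/18
  361/120 203/50 187/50 437/120
  137/40 33/10 187/50 383/120
  17/6 71/20 107/30 61/18

Answer: 65/18 109/30 271/60 73/18
361/120 203/50 187/50 437/120
137/40 33/10 187/50 383/120
17/6 71/20 107/30 61/18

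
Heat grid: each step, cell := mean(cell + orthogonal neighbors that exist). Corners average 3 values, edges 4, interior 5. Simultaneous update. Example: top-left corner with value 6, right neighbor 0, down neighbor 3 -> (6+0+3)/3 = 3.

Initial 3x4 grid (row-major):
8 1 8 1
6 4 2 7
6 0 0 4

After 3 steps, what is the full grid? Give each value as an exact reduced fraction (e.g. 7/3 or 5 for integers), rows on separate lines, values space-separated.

Answer: 3307/720 3587/800 27563/7200 9047/2160
1357/300 7233/2000 7463/2000 8381/2400
673/180 521/150 10319/3600 3611/1080

Derivation:
After step 1:
  5 21/4 3 16/3
  6 13/5 21/5 7/2
  4 5/2 3/2 11/3
After step 2:
  65/12 317/80 1067/240 71/18
  22/5 411/100 74/25 167/40
  25/6 53/20 89/30 26/9
After step 3:
  3307/720 3587/800 27563/7200 9047/2160
  1357/300 7233/2000 7463/2000 8381/2400
  673/180 521/150 10319/3600 3611/1080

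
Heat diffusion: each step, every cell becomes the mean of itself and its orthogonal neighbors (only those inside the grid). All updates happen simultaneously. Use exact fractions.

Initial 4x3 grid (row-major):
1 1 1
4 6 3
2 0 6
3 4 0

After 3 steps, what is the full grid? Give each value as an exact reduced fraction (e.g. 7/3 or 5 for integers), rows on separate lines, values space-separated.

Answer: 1741/720 37793/14400 2699/1080
141/50 3943/1500 21229/7200
3139/1200 8971/3000 19709/7200
1987/720 36823/14400 1559/540

Derivation:
After step 1:
  2 9/4 5/3
  13/4 14/5 4
  9/4 18/5 9/4
  3 7/4 10/3
After step 2:
  5/2 523/240 95/36
  103/40 159/50 643/240
  121/40 253/100 791/240
  7/3 701/240 22/9
After step 3:
  1741/720 37793/14400 2699/1080
  141/50 3943/1500 21229/7200
  3139/1200 8971/3000 19709/7200
  1987/720 36823/14400 1559/540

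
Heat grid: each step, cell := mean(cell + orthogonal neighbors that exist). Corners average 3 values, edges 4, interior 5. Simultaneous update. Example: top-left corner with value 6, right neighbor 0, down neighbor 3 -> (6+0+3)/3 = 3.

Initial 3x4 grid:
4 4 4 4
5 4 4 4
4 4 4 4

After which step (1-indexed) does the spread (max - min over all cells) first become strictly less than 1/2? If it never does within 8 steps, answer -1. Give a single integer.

Answer: 1

Derivation:
Step 1: max=13/3, min=4, spread=1/3
  -> spread < 1/2 first at step 1
Step 2: max=1027/240, min=4, spread=67/240
Step 3: max=9077/2160, min=4, spread=437/2160
Step 4: max=3613531/864000, min=4009/1000, spread=29951/172800
Step 5: max=32319821/7776000, min=13579/3375, spread=206761/1555200
Step 6: max=12897795571/3110400000, min=21765671/5400000, spread=14430763/124416000
Step 7: max=771603741689/186624000000, min=1745652727/432000000, spread=139854109/1492992000
Step 8: max=46212231890251/11197440000000, min=157371228977/38880000000, spread=7114543559/89579520000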